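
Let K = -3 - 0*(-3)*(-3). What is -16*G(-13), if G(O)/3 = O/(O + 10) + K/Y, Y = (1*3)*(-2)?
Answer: -232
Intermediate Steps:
K = -3 (K = -3 - 0*(-3) = -3 - 1*0 = -3 + 0 = -3)
Y = -6 (Y = 3*(-2) = -6)
G(O) = 3/2 + 3*O/(10 + O) (G(O) = 3*(O/(O + 10) - 3/(-6)) = 3*(O/(10 + O) - 3*(-1/6)) = 3*(O/(10 + O) + 1/2) = 3*(1/2 + O/(10 + O)) = 3/2 + 3*O/(10 + O))
-16*G(-13) = -24*(10 + 3*(-13))/(10 - 13) = -24*(10 - 39)/(-3) = -24*(-1)*(-29)/3 = -16*29/2 = -232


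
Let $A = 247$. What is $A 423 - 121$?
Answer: $104360$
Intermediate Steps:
$A 423 - 121 = 247 \cdot 423 - 121 = 104481 - 121 = 104360$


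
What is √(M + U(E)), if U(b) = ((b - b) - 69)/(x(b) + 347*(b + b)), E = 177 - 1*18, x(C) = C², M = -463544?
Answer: 7*I*√19335022688679/45209 ≈ 680.84*I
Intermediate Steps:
E = 159 (E = 177 - 18 = 159)
U(b) = -69/(b² + 694*b) (U(b) = ((b - b) - 69)/(b² + 347*(b + b)) = (0 - 69)/(b² + 347*(2*b)) = -69/(b² + 694*b))
√(M + U(E)) = √(-463544 - 69/(159*(694 + 159))) = √(-463544 - 69*1/159/853) = √(-463544 - 69*1/159*1/853) = √(-463544 - 23/45209) = √(-20956360719/45209) = 7*I*√19335022688679/45209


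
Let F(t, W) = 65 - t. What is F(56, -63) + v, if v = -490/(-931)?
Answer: 181/19 ≈ 9.5263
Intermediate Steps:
v = 10/19 (v = -490*(-1/931) = 10/19 ≈ 0.52632)
F(56, -63) + v = (65 - 1*56) + 10/19 = (65 - 56) + 10/19 = 9 + 10/19 = 181/19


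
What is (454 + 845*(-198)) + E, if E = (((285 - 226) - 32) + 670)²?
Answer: 318953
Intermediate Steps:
E = 485809 (E = ((59 - 32) + 670)² = (27 + 670)² = 697² = 485809)
(454 + 845*(-198)) + E = (454 + 845*(-198)) + 485809 = (454 - 167310) + 485809 = -166856 + 485809 = 318953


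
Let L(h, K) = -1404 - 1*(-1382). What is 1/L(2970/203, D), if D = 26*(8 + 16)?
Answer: -1/22 ≈ -0.045455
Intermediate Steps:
D = 624 (D = 26*24 = 624)
L(h, K) = -22 (L(h, K) = -1404 + 1382 = -22)
1/L(2970/203, D) = 1/(-22) = -1/22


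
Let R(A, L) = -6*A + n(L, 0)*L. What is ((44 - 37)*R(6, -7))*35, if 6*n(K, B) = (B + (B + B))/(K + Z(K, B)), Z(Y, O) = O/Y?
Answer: -8820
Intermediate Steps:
n(K, B) = B/(2*(K + B/K)) (n(K, B) = ((B + (B + B))/(K + B/K))/6 = ((B + 2*B)/(K + B/K))/6 = ((3*B)/(K + B/K))/6 = (3*B/(K + B/K))/6 = B/(2*(K + B/K)))
R(A, L) = -6*A (R(A, L) = -6*A + ((½)*0*L/(0 + L²))*L = -6*A + ((½)*0*L/L²)*L = -6*A + 0*L = -6*A + 0 = -6*A)
((44 - 37)*R(6, -7))*35 = ((44 - 37)*(-6*6))*35 = (7*(-36))*35 = -252*35 = -8820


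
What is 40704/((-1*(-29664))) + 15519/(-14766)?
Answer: 488471/1520898 ≈ 0.32117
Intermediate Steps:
40704/((-1*(-29664))) + 15519/(-14766) = 40704/29664 + 15519*(-1/14766) = 40704*(1/29664) - 5173/4922 = 424/309 - 5173/4922 = 488471/1520898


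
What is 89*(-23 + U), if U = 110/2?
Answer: 2848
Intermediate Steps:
U = 55 (U = 110*(1/2) = 55)
89*(-23 + U) = 89*(-23 + 55) = 89*32 = 2848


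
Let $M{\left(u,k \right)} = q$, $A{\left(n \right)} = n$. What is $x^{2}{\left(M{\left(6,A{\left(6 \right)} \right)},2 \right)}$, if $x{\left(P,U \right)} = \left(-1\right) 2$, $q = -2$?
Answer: $4$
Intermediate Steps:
$M{\left(u,k \right)} = -2$
$x{\left(P,U \right)} = -2$
$x^{2}{\left(M{\left(6,A{\left(6 \right)} \right)},2 \right)} = \left(-2\right)^{2} = 4$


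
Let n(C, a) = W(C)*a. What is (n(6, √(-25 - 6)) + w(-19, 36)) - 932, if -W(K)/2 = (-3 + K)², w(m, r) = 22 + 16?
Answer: -894 - 18*I*√31 ≈ -894.0 - 100.22*I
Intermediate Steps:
w(m, r) = 38
W(K) = -2*(-3 + K)²
n(C, a) = -2*a*(-3 + C)² (n(C, a) = (-2*(-3 + C)²)*a = -2*a*(-3 + C)²)
(n(6, √(-25 - 6)) + w(-19, 36)) - 932 = (-2*√(-25 - 6)*(-3 + 6)² + 38) - 932 = (-2*√(-31)*3² + 38) - 932 = (-2*I*√31*9 + 38) - 932 = (-18*I*√31 + 38) - 932 = (38 - 18*I*√31) - 932 = -894 - 18*I*√31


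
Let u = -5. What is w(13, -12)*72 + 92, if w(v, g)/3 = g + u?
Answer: -3580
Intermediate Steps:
w(v, g) = -15 + 3*g (w(v, g) = 3*(g - 5) = 3*(-5 + g) = -15 + 3*g)
w(13, -12)*72 + 92 = (-15 + 3*(-12))*72 + 92 = (-15 - 36)*72 + 92 = -51*72 + 92 = -3672 + 92 = -3580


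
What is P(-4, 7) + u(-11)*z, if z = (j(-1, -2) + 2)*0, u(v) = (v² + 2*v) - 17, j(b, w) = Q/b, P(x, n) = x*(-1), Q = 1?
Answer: 4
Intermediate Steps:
P(x, n) = -x
j(b, w) = 1/b
u(v) = -17 + v² + 2*v
z = 0 (z = (1/(-1) + 2)*0 = (-1 + 2)*0 = 1*0 = 0)
P(-4, 7) + u(-11)*z = -1*(-4) + (-17 + (-11)² + 2*(-11))*0 = 4 + (-17 + 121 - 22)*0 = 4 + 82*0 = 4 + 0 = 4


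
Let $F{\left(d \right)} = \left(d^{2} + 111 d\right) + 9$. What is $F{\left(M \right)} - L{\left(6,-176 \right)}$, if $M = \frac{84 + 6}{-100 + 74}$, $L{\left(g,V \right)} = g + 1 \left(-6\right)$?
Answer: $- \frac{61389}{169} \approx -363.25$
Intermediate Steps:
$L{\left(g,V \right)} = -6 + g$ ($L{\left(g,V \right)} = g - 6 = -6 + g$)
$M = - \frac{45}{13}$ ($M = \frac{90}{-26} = 90 \left(- \frac{1}{26}\right) = - \frac{45}{13} \approx -3.4615$)
$F{\left(d \right)} = 9 + d^{2} + 111 d$
$F{\left(M \right)} - L{\left(6,-176 \right)} = \left(9 + \left(- \frac{45}{13}\right)^{2} + 111 \left(- \frac{45}{13}\right)\right) - \left(-6 + 6\right) = \left(9 + \frac{2025}{169} - \frac{4995}{13}\right) - 0 = - \frac{61389}{169} + 0 = - \frac{61389}{169}$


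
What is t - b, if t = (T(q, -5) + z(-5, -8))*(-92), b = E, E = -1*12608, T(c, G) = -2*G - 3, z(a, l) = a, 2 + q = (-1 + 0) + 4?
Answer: 12424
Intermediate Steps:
q = 1 (q = -2 + ((-1 + 0) + 4) = -2 + (-1 + 4) = -2 + 3 = 1)
T(c, G) = -3 - 2*G
E = -12608
b = -12608
t = -184 (t = ((-3 - 2*(-5)) - 5)*(-92) = ((-3 + 10) - 5)*(-92) = (7 - 5)*(-92) = 2*(-92) = -184)
t - b = -184 - 1*(-12608) = -184 + 12608 = 12424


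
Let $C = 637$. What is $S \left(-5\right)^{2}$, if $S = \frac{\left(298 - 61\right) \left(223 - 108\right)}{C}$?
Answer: $\frac{681375}{637} \approx 1069.7$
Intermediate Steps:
$S = \frac{27255}{637}$ ($S = \frac{\left(298 - 61\right) \left(223 - 108\right)}{637} = 237 \cdot 115 \cdot \frac{1}{637} = 27255 \cdot \frac{1}{637} = \frac{27255}{637} \approx 42.786$)
$S \left(-5\right)^{2} = \frac{27255 \left(-5\right)^{2}}{637} = \frac{27255}{637} \cdot 25 = \frac{681375}{637}$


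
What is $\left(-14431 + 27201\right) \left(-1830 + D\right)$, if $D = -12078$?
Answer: $-177605160$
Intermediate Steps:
$\left(-14431 + 27201\right) \left(-1830 + D\right) = \left(-14431 + 27201\right) \left(-1830 - 12078\right) = 12770 \left(-13908\right) = -177605160$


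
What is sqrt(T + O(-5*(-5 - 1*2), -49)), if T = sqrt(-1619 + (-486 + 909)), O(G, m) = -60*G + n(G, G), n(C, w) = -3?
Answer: sqrt(-2103 + 2*I*sqrt(299)) ≈ 0.3771 + 45.86*I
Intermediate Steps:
O(G, m) = -3 - 60*G (O(G, m) = -60*G - 3 = -3 - 60*G)
T = 2*I*sqrt(299) (T = sqrt(-1619 + 423) = sqrt(-1196) = 2*I*sqrt(299) ≈ 34.583*I)
sqrt(T + O(-5*(-5 - 1*2), -49)) = sqrt(2*I*sqrt(299) + (-3 - (-300)*(-5 - 1*2))) = sqrt(2*I*sqrt(299) + (-3 - (-300)*(-5 - 2))) = sqrt(2*I*sqrt(299) + (-3 - (-300)*(-7))) = sqrt(2*I*sqrt(299) + (-3 - 60*35)) = sqrt(2*I*sqrt(299) + (-3 - 2100)) = sqrt(2*I*sqrt(299) - 2103) = sqrt(-2103 + 2*I*sqrt(299))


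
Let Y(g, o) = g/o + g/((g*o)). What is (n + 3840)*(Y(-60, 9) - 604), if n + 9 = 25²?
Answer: -24485720/9 ≈ -2.7206e+6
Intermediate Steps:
n = 616 (n = -9 + 25² = -9 + 625 = 616)
Y(g, o) = 1/o + g/o (Y(g, o) = g/o + g*(1/(g*o)) = g/o + 1/o = 1/o + g/o)
(n + 3840)*(Y(-60, 9) - 604) = (616 + 3840)*((1 - 60)/9 - 604) = 4456*((⅑)*(-59) - 604) = 4456*(-59/9 - 604) = 4456*(-5495/9) = -24485720/9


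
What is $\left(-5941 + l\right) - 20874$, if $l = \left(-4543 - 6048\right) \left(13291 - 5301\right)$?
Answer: $-84648905$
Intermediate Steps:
$l = -84622090$ ($l = \left(-10591\right) 7990 = -84622090$)
$\left(-5941 + l\right) - 20874 = \left(-5941 - 84622090\right) - 20874 = -84628031 - 20874 = -84648905$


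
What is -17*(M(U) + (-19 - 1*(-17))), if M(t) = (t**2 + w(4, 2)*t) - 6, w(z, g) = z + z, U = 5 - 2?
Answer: -425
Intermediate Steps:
U = 3
w(z, g) = 2*z
M(t) = -6 + t**2 + 8*t (M(t) = (t**2 + (2*4)*t) - 6 = (t**2 + 8*t) - 6 = -6 + t**2 + 8*t)
-17*(M(U) + (-19 - 1*(-17))) = -17*((-6 + 3**2 + 8*3) + (-19 - 1*(-17))) = -17*((-6 + 9 + 24) + (-19 + 17)) = -17*(27 - 2) = -17*25 = -425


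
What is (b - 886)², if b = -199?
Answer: 1177225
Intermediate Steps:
(b - 886)² = (-199 - 886)² = (-1085)² = 1177225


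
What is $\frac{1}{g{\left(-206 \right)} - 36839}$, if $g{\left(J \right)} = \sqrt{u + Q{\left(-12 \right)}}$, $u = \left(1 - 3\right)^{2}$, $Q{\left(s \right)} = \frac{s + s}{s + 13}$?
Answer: $- \frac{36839}{1357111941} - \frac{2 i \sqrt{5}}{1357111941} \approx -2.7145 \cdot 10^{-5} - 3.2953 \cdot 10^{-9} i$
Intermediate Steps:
$Q{\left(s \right)} = \frac{2 s}{13 + s}$
$u = 4$ ($u = \left(-2\right)^{2} = 4$)
$g{\left(J \right)} = 2 i \sqrt{5}$ ($g{\left(J \right)} = \sqrt{4 + 2 \left(-12\right) \frac{1}{13 - 12}} = \sqrt{4 + 2 \left(-12\right) 1^{-1}} = \sqrt{4 + 2 \left(-12\right) 1} = \sqrt{4 - 24} = \sqrt{-20} = 2 i \sqrt{5}$)
$\frac{1}{g{\left(-206 \right)} - 36839} = \frac{1}{2 i \sqrt{5} - 36839} = \frac{1}{-36839 + 2 i \sqrt{5}}$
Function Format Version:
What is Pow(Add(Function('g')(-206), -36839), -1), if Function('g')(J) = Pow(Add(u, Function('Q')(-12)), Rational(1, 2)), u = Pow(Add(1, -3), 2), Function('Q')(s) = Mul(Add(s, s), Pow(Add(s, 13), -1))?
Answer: Add(Rational(-36839, 1357111941), Mul(Rational(-2, 1357111941), I, Pow(5, Rational(1, 2)))) ≈ Add(-2.7145e-5, Mul(-3.2953e-9, I))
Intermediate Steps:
Function('Q')(s) = Mul(2, s, Pow(Add(13, s), -1)) (Function('Q')(s) = Mul(Mul(2, s), Pow(Add(13, s), -1)) = Mul(2, s, Pow(Add(13, s), -1)))
u = 4 (u = Pow(-2, 2) = 4)
Function('g')(J) = Mul(2, I, Pow(5, Rational(1, 2))) (Function('g')(J) = Pow(Add(4, Mul(2, -12, Pow(Add(13, -12), -1))), Rational(1, 2)) = Pow(Add(4, Mul(2, -12, Pow(1, -1))), Rational(1, 2)) = Pow(Add(4, Mul(2, -12, 1)), Rational(1, 2)) = Pow(Add(4, -24), Rational(1, 2)) = Pow(-20, Rational(1, 2)) = Mul(2, I, Pow(5, Rational(1, 2))))
Pow(Add(Function('g')(-206), -36839), -1) = Pow(Add(Mul(2, I, Pow(5, Rational(1, 2))), -36839), -1) = Pow(Add(-36839, Mul(2, I, Pow(5, Rational(1, 2)))), -1)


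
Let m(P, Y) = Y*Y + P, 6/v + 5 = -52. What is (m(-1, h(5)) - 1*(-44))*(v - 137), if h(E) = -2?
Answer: -122435/19 ≈ -6443.9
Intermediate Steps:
v = -2/19 (v = 6/(-5 - 52) = 6/(-57) = 6*(-1/57) = -2/19 ≈ -0.10526)
m(P, Y) = P + Y² (m(P, Y) = Y² + P = P + Y²)
(m(-1, h(5)) - 1*(-44))*(v - 137) = ((-1 + (-2)²) - 1*(-44))*(-2/19 - 137) = ((-1 + 4) + 44)*(-2605/19) = (3 + 44)*(-2605/19) = 47*(-2605/19) = -122435/19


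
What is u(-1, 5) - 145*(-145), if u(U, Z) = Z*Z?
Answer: 21050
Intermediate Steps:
u(U, Z) = Z²
u(-1, 5) - 145*(-145) = 5² - 145*(-145) = 25 + 21025 = 21050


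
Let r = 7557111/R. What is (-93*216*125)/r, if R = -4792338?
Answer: 445687434000/279893 ≈ 1.5924e+6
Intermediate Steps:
r = -279893/177494 (r = 7557111/(-4792338) = 7557111*(-1/4792338) = -279893/177494 ≈ -1.5769)
(-93*216*125)/r = (-93*216*125)/(-279893/177494) = -20088*125*(-177494/279893) = -2511000*(-177494/279893) = 445687434000/279893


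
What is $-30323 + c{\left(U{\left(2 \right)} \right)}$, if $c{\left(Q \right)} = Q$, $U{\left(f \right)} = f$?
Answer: $-30321$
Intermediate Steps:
$-30323 + c{\left(U{\left(2 \right)} \right)} = -30323 + 2 = -30321$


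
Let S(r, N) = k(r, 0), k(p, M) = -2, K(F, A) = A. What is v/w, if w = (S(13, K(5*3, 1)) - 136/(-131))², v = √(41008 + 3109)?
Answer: 17161*√44117/15876 ≈ 227.04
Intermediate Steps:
v = √44117 ≈ 210.04
S(r, N) = -2
w = 15876/17161 (w = (-2 - 136/(-131))² = (-2 - 136*(-1/131))² = (-2 + 136/131)² = (-126/131)² = 15876/17161 ≈ 0.92512)
v/w = √44117/(15876/17161) = √44117*(17161/15876) = 17161*√44117/15876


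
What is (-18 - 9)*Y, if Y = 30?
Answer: -810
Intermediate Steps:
(-18 - 9)*Y = (-18 - 9)*30 = -27*30 = -810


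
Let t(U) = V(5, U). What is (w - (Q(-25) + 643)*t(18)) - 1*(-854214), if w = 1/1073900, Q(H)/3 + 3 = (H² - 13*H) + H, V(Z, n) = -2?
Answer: 924662264801/1073900 ≈ 8.6103e+5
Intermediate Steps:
t(U) = -2
Q(H) = -9 - 36*H + 3*H² (Q(H) = -9 + 3*((H² - 13*H) + H) = -9 + 3*(H² - 12*H) = -9 + (-36*H + 3*H²) = -9 - 36*H + 3*H²)
w = 1/1073900 ≈ 9.3119e-7
(w - (Q(-25) + 643)*t(18)) - 1*(-854214) = (1/1073900 - ((-9 - 36*(-25) + 3*(-25)²) + 643)*(-2)) - 1*(-854214) = (1/1073900 - ((-9 + 900 + 3*625) + 643)*(-2)) + 854214 = (1/1073900 - ((-9 + 900 + 1875) + 643)*(-2)) + 854214 = (1/1073900 - (2766 + 643)*(-2)) + 854214 = (1/1073900 - 3409*(-2)) + 854214 = (1/1073900 - 1*(-6818)) + 854214 = (1/1073900 + 6818) + 854214 = 7321850201/1073900 + 854214 = 924662264801/1073900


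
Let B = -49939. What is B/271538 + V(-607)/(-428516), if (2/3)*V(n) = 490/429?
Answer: -1530108990871/8319623998972 ≈ -0.18392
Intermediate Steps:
V(n) = 245/143 (V(n) = 3*(490/429)/2 = 3*(490*(1/429))/2 = (3/2)*(490/429) = 245/143)
B/271538 + V(-607)/(-428516) = -49939/271538 + (245/143)/(-428516) = -49939*1/271538 + (245/143)*(-1/428516) = -49939/271538 - 245/61277788 = -1530108990871/8319623998972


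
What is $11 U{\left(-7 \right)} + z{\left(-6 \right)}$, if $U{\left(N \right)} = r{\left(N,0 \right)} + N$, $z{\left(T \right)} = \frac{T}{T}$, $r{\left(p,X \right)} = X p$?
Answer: $-76$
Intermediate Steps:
$z{\left(T \right)} = 1$
$U{\left(N \right)} = N$ ($U{\left(N \right)} = 0 N + N = 0 + N = N$)
$11 U{\left(-7 \right)} + z{\left(-6 \right)} = 11 \left(-7\right) + 1 = -77 + 1 = -76$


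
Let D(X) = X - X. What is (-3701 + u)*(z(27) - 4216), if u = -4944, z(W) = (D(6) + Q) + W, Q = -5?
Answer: 36257130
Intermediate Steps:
D(X) = 0
z(W) = -5 + W (z(W) = (0 - 5) + W = -5 + W)
(-3701 + u)*(z(27) - 4216) = (-3701 - 4944)*((-5 + 27) - 4216) = -8645*(22 - 4216) = -8645*(-4194) = 36257130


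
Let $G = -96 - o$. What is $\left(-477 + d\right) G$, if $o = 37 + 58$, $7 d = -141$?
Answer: $\frac{664680}{7} \approx 94954.0$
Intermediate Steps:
$d = - \frac{141}{7}$ ($d = \frac{1}{7} \left(-141\right) = - \frac{141}{7} \approx -20.143$)
$o = 95$
$G = -191$ ($G = -96 - 95 = -191$)
$\left(-477 + d\right) G = \left(-477 - \frac{141}{7}\right) \left(-191\right) = \left(- \frac{3480}{7}\right) \left(-191\right) = \frac{664680}{7}$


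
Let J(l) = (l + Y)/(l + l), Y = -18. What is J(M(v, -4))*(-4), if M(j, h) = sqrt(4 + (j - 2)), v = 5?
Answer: -2 + 36*sqrt(7)/7 ≈ 11.607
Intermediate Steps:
M(j, h) = sqrt(2 + j) (M(j, h) = sqrt(4 + (-2 + j)) = sqrt(2 + j))
J(l) = (-18 + l)/(2*l) (J(l) = (l - 18)/(l + l) = (-18 + l)/((2*l)) = (-18 + l)*(1/(2*l)) = (-18 + l)/(2*l))
J(M(v, -4))*(-4) = ((-18 + sqrt(2 + 5))/(2*(sqrt(2 + 5))))*(-4) = ((-18 + sqrt(7))/(2*(sqrt(7))))*(-4) = ((sqrt(7)/7)*(-18 + sqrt(7))/2)*(-4) = (sqrt(7)*(-18 + sqrt(7))/14)*(-4) = -2*sqrt(7)*(-18 + sqrt(7))/7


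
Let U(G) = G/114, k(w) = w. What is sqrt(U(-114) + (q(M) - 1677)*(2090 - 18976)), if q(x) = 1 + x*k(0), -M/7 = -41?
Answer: sqrt(28300935) ≈ 5319.9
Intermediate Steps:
M = 287 (M = -7*(-41) = 287)
q(x) = 1 (q(x) = 1 + x*0 = 1 + 0 = 1)
U(G) = G/114 (U(G) = G*(1/114) = G/114)
sqrt(U(-114) + (q(M) - 1677)*(2090 - 18976)) = sqrt((1/114)*(-114) + (1 - 1677)*(2090 - 18976)) = sqrt(-1 - 1676*(-16886)) = sqrt(-1 + 28300936) = sqrt(28300935)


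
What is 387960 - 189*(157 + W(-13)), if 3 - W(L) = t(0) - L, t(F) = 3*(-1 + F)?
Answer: 359610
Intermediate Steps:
t(F) = -3 + 3*F
W(L) = 6 + L (W(L) = 3 - ((-3 + 3*0) - L) = 3 - ((-3 + 0) - L) = 3 - (-3 - L) = 3 + (3 + L) = 6 + L)
387960 - 189*(157 + W(-13)) = 387960 - 189*(157 + (6 - 13)) = 387960 - 189*(157 - 7) = 387960 - 189*150 = 387960 - 1*28350 = 387960 - 28350 = 359610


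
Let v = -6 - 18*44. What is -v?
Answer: 798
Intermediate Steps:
v = -798 (v = -6 - 792 = -798)
-v = -1*(-798) = 798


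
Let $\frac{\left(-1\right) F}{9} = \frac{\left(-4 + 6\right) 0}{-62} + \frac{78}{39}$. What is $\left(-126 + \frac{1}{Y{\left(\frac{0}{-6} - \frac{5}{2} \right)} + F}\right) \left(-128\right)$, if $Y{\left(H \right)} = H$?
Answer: $\frac{661504}{41} \approx 16134.0$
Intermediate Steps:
$F = -18$ ($F = - 9 \left(\frac{\left(-4 + 6\right) 0}{-62} + \frac{78}{39}\right) = - 9 \left(2 \cdot 0 \left(- \frac{1}{62}\right) + 78 \cdot \frac{1}{39}\right) = - 9 \left(0 \left(- \frac{1}{62}\right) + 2\right) = - 9 \left(0 + 2\right) = \left(-9\right) 2 = -18$)
$\left(-126 + \frac{1}{Y{\left(\frac{0}{-6} - \frac{5}{2} \right)} + F}\right) \left(-128\right) = \left(-126 + \frac{1}{\left(\frac{0}{-6} - \frac{5}{2}\right) - 18}\right) \left(-128\right) = \left(-126 + \frac{1}{\left(0 \left(- \frac{1}{6}\right) - \frac{5}{2}\right) - 18}\right) \left(-128\right) = \left(-126 + \frac{1}{\left(0 - \frac{5}{2}\right) - 18}\right) \left(-128\right) = \left(-126 + \frac{1}{- \frac{5}{2} - 18}\right) \left(-128\right) = \left(-126 + \frac{1}{- \frac{41}{2}}\right) \left(-128\right) = \left(-126 - \frac{2}{41}\right) \left(-128\right) = \left(- \frac{5168}{41}\right) \left(-128\right) = \frac{661504}{41}$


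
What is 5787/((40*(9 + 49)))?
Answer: 5787/2320 ≈ 2.4944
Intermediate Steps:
5787/((40*(9 + 49))) = 5787/((40*58)) = 5787/2320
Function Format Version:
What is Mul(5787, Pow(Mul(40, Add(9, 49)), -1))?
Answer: Rational(5787, 2320) ≈ 2.4944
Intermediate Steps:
Mul(5787, Pow(Mul(40, Add(9, 49)), -1)) = Mul(5787, Pow(Mul(40, 58), -1)) = Mul(5787, Pow(2320, -1)) = Mul(5787, Rational(1, 2320)) = Rational(5787, 2320)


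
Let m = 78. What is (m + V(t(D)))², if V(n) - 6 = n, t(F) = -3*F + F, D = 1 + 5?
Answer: 5184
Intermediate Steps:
D = 6
t(F) = -2*F
V(n) = 6 + n
(m + V(t(D)))² = (78 + (6 - 2*6))² = (78 + (6 - 12))² = (78 - 6)² = 72² = 5184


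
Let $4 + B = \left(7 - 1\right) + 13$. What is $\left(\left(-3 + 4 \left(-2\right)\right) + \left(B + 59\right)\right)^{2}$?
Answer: $3969$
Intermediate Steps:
$B = 15$ ($B = -4 + \left(\left(7 - 1\right) + 13\right) = -4 + \left(6 + 13\right) = -4 + 19 = 15$)
$\left(\left(-3 + 4 \left(-2\right)\right) + \left(B + 59\right)\right)^{2} = \left(\left(-3 + 4 \left(-2\right)\right) + \left(15 + 59\right)\right)^{2} = \left(\left(-3 - 8\right) + 74\right)^{2} = \left(-11 + 74\right)^{2} = 63^{2} = 3969$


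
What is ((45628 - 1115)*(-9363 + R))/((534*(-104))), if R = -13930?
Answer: 1036841309/55536 ≈ 18670.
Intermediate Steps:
((45628 - 1115)*(-9363 + R))/((534*(-104))) = ((45628 - 1115)*(-9363 - 13930))/((534*(-104))) = (44513*(-23293))/(-55536) = -1036841309*(-1/55536) = 1036841309/55536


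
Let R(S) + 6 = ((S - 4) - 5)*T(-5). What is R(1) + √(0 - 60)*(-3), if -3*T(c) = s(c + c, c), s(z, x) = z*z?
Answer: 782/3 - 6*I*√15 ≈ 260.67 - 23.238*I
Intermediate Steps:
s(z, x) = z²
T(c) = -4*c²/3 (T(c) = -(c + c)²/3 = -4*c²/3)
R(S) = 294 - 100*S/3 (R(S) = -6 + ((S - 4) - 5)*(-4/3*(-5)²) = -6 + ((-4 + S) - 5)*(-4/3*25) = -6 + (-9 + S)*(-100/3) = -6 + (300 - 100*S/3) = 294 - 100*S/3)
R(1) + √(0 - 60)*(-3) = (294 - 100/3*1) + √(0 - 60)*(-3) = (294 - 100/3) + √(-60)*(-3) = 782/3 + (2*I*√15)*(-3) = 782/3 - 6*I*√15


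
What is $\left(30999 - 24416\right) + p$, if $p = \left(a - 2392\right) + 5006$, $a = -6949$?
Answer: $2248$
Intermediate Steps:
$p = -4335$ ($p = \left(-6949 - 2392\right) + 5006 = -9341 + 5006 = -4335$)
$\left(30999 - 24416\right) + p = \left(30999 - 24416\right) - 4335 = 6583 - 4335 = 2248$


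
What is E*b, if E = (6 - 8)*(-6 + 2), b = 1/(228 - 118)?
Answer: 4/55 ≈ 0.072727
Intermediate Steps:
b = 1/110 ≈ 0.0090909
E = 8 (E = -2*(-4) = 8)
E*b = 8*(1/110) = 4/55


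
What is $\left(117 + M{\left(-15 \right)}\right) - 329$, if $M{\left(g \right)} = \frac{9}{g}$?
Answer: $- \frac{1063}{5} \approx -212.6$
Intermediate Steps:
$\left(117 + M{\left(-15 \right)}\right) - 329 = \left(117 + \frac{9}{-15}\right) - 329 = \left(117 + 9 \left(- \frac{1}{15}\right)\right) - 329 = \left(117 - \frac{3}{5}\right) - 329 = \frac{582}{5} - 329 = - \frac{1063}{5}$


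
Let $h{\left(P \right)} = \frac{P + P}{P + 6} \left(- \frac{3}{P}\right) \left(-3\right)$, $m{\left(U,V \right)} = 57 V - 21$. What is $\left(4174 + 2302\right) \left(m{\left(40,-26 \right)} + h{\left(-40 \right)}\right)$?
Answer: $- \frac{165526560}{17} \approx -9.7369 \cdot 10^{6}$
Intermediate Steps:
$m{\left(U,V \right)} = -21 + 57 V$
$h{\left(P \right)} = \frac{18}{6 + P}$ ($h{\left(P \right)} = \frac{2 P}{6 + P} \left(- \frac{3}{P}\right) \left(-3\right) = - \frac{6}{6 + P} \left(-3\right) = \frac{18}{6 + P}$)
$\left(4174 + 2302\right) \left(m{\left(40,-26 \right)} + h{\left(-40 \right)}\right) = \left(4174 + 2302\right) \left(\left(-21 + 57 \left(-26\right)\right) + \frac{18}{6 - 40}\right) = 6476 \left(\left(-21 - 1482\right) + \frac{18}{-34}\right) = 6476 \left(-1503 + 18 \left(- \frac{1}{34}\right)\right) = 6476 \left(-1503 - \frac{9}{17}\right) = 6476 \left(- \frac{25560}{17}\right) = - \frac{165526560}{17}$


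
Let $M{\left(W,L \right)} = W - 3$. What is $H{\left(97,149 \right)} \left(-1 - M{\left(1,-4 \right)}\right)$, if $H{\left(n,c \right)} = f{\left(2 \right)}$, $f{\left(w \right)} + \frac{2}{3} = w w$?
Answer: $\frac{10}{3} \approx 3.3333$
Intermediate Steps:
$f{\left(w \right)} = - \frac{2}{3} + w^{2}$ ($f{\left(w \right)} = - \frac{2}{3} + w w = - \frac{2}{3} + w^{2}$)
$H{\left(n,c \right)} = \frac{10}{3}$ ($H{\left(n,c \right)} = - \frac{2}{3} + 2^{2} = - \frac{2}{3} + 4 = \frac{10}{3}$)
$M{\left(W,L \right)} = -3 + W$ ($M{\left(W,L \right)} = W - 3 = -3 + W$)
$H{\left(97,149 \right)} \left(-1 - M{\left(1,-4 \right)}\right) = \frac{10 \left(-1 - \left(-3 + 1\right)\right)}{3} = \frac{10 \left(-1 - -2\right)}{3} = \frac{10 \left(-1 + 2\right)}{3} = \frac{10}{3} \cdot 1 = \frac{10}{3}$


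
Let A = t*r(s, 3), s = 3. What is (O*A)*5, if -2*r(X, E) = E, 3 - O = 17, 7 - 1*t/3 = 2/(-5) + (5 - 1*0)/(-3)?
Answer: 2856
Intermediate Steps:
t = 136/5 (t = 21 - 3*(2/(-5) + (5 - 1*0)/(-3)) = 21 - 3*(2*(-1/5) + (5 + 0)*(-1/3)) = 21 - 3*(-2/5 + 5*(-1/3)) = 21 - 3*(-2/5 - 5/3) = 21 - 3*(-31/15) = 21 + 31/5 = 136/5 ≈ 27.200)
O = -14 (O = 3 - 1*17 = 3 - 17 = -14)
r(X, E) = -E/2
A = -204/5 (A = 136*(-1/2*3)/5 = (136/5)*(-3/2) = -204/5 ≈ -40.800)
(O*A)*5 = -14*(-204/5)*5 = (2856/5)*5 = 2856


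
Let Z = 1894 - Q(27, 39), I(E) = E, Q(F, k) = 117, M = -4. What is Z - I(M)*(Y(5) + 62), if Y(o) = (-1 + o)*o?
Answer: 2105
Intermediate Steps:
Y(o) = o*(-1 + o)
Z = 1777 (Z = 1894 - 1*117 = 1894 - 117 = 1777)
Z - I(M)*(Y(5) + 62) = 1777 - (-4)*(5*(-1 + 5) + 62) = 1777 - (-4)*(5*4 + 62) = 1777 - (-4)*(20 + 62) = 1777 - (-4)*82 = 1777 - 1*(-328) = 1777 + 328 = 2105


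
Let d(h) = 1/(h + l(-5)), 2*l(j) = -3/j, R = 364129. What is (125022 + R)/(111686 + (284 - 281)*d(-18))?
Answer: 28859909/6589464 ≈ 4.3797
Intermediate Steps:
l(j) = -3/(2*j) (l(j) = (-3/j)/2 = -3/(2*j))
d(h) = 1/(3/10 + h) (d(h) = 1/(h - 3/2/(-5)) = 1/(h - 3/2*(-1/5)) = 1/(h + 3/10) = 1/(3/10 + h))
(125022 + R)/(111686 + (284 - 281)*d(-18)) = (125022 + 364129)/(111686 + (284 - 281)*(10/(3 + 10*(-18)))) = 489151/(111686 + 3*(10/(3 - 180))) = 489151/(111686 + 3*(10/(-177))) = 489151/(111686 + 3*(10*(-1/177))) = 489151/(111686 + 3*(-10/177)) = 489151/(111686 - 10/59) = 489151/(6589464/59) = 489151*(59/6589464) = 28859909/6589464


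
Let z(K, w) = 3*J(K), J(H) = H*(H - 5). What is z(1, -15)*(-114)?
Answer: 1368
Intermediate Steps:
J(H) = H*(-5 + H)
z(K, w) = 3*K*(-5 + K) (z(K, w) = 3*(K*(-5 + K)) = 3*K*(-5 + K))
z(1, -15)*(-114) = (3*1*(-5 + 1))*(-114) = (3*1*(-4))*(-114) = -12*(-114) = 1368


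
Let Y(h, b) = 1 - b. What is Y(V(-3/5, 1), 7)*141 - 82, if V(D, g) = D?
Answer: -928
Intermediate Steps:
Y(V(-3/5, 1), 7)*141 - 82 = (1 - 1*7)*141 - 82 = (1 - 7)*141 - 82 = -6*141 - 82 = -846 - 82 = -928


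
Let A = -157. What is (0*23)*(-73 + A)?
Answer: 0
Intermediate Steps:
(0*23)*(-73 + A) = (0*23)*(-73 - 157) = 0*(-230) = 0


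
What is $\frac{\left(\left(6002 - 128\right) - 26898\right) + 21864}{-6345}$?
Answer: $- \frac{56}{423} \approx -0.13239$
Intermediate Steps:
$\frac{\left(\left(6002 - 128\right) - 26898\right) + 21864}{-6345} = \left(\left(\left(6002 - 128\right) - 26898\right) + 21864\right) \left(- \frac{1}{6345}\right) = \left(\left(5874 - 26898\right) + 21864\right) \left(- \frac{1}{6345}\right) = \left(-21024 + 21864\right) \left(- \frac{1}{6345}\right) = 840 \left(- \frac{1}{6345}\right) = - \frac{56}{423}$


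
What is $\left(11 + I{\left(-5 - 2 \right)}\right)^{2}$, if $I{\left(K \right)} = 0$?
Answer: $121$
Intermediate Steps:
$\left(11 + I{\left(-5 - 2 \right)}\right)^{2} = \left(11 + 0\right)^{2} = 11^{2} = 121$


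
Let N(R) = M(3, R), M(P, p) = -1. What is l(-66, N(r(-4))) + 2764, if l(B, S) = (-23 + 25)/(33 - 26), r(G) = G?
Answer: 19350/7 ≈ 2764.3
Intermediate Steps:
N(R) = -1
l(B, S) = 2/7
l(-66, N(r(-4))) + 2764 = 2/7 + 2764 = 19350/7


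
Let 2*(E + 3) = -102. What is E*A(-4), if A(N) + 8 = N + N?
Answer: 864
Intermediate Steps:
E = -54 (E = -3 + (½)*(-102) = -3 - 51 = -54)
A(N) = -8 + 2*N (A(N) = -8 + (N + N) = -8 + 2*N)
E*A(-4) = -54*(-8 + 2*(-4)) = -54*(-8 - 8) = -54*(-16) = 864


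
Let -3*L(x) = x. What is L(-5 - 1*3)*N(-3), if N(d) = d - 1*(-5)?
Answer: 16/3 ≈ 5.3333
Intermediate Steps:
L(x) = -x/3
N(d) = 5 + d (N(d) = d + 5 = 5 + d)
L(-5 - 1*3)*N(-3) = (-(-5 - 1*3)/3)*(5 - 3) = -(-5 - 3)/3*2 = -⅓*(-8)*2 = (8/3)*2 = 16/3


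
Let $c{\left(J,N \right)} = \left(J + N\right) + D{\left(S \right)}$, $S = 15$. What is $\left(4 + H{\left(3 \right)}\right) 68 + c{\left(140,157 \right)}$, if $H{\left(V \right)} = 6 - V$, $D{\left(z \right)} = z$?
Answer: $788$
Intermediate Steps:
$c{\left(J,N \right)} = 15 + J + N$ ($c{\left(J,N \right)} = \left(J + N\right) + 15 = 15 + J + N$)
$\left(4 + H{\left(3 \right)}\right) 68 + c{\left(140,157 \right)} = \left(4 + \left(6 - 3\right)\right) 68 + \left(15 + 140 + 157\right) = \left(4 + \left(6 - 3\right)\right) 68 + 312 = \left(4 + 3\right) 68 + 312 = 7 \cdot 68 + 312 = 476 + 312 = 788$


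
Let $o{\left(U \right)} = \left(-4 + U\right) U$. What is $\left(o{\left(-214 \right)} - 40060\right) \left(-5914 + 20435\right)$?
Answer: $95722432$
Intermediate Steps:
$o{\left(U \right)} = U \left(-4 + U\right)$
$\left(o{\left(-214 \right)} - 40060\right) \left(-5914 + 20435\right) = \left(- 214 \left(-4 - 214\right) - 40060\right) \left(-5914 + 20435\right) = \left(\left(-214\right) \left(-218\right) - 40060\right) 14521 = \left(46652 - 40060\right) 14521 = 6592 \cdot 14521 = 95722432$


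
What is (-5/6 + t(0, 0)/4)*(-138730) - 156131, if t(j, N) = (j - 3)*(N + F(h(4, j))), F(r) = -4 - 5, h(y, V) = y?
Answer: -5861701/6 ≈ -9.7695e+5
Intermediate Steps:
F(r) = -9
t(j, N) = (-9 + N)*(-3 + j) (t(j, N) = (j - 3)*(N - 9) = (-3 + j)*(-9 + N) = (-9 + N)*(-3 + j))
(-5/6 + t(0, 0)/4)*(-138730) - 156131 = (-5/6 + (27 - 9*0 - 3*0 + 0*0)/4)*(-138730) - 156131 = (-5*1/6 + (27 + 0 + 0 + 0)*(1/4))*(-138730) - 156131 = (-5/6 + 27*(1/4))*(-138730) - 156131 = (-5/6 + 27/4)*(-138730) - 156131 = (71/12)*(-138730) - 156131 = -4924915/6 - 156131 = -5861701/6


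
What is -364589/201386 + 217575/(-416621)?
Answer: -195711992719/83901636706 ≈ -2.3326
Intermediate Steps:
-364589/201386 + 217575/(-416621) = -364589*1/201386 + 217575*(-1/416621) = -364589/201386 - 217575/416621 = -195711992719/83901636706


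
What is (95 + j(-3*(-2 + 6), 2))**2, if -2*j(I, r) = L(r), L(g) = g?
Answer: 8836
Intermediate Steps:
j(I, r) = -r/2
(95 + j(-3*(-2 + 6), 2))**2 = (95 - 1/2*2)**2 = (95 - 1)**2 = 94**2 = 8836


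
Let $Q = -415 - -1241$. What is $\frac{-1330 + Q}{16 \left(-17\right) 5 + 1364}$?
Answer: $-126$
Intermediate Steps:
$Q = 826$ ($Q = -415 + 1241 = 826$)
$\frac{-1330 + Q}{16 \left(-17\right) 5 + 1364} = \frac{-1330 + 826}{16 \left(-17\right) 5 + 1364} = - \frac{504}{\left(-272\right) 5 + 1364} = - \frac{504}{-1360 + 1364} = - \frac{504}{4} = \left(-504\right) \frac{1}{4} = -126$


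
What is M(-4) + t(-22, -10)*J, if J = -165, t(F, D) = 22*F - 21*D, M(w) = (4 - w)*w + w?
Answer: 45174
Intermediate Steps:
M(w) = w + w*(4 - w) (M(w) = w*(4 - w) + w = w + w*(4 - w))
t(F, D) = -21*D + 22*F
M(-4) + t(-22, -10)*J = -4*(5 - 1*(-4)) + (-21*(-10) + 22*(-22))*(-165) = -4*(5 + 4) + (210 - 484)*(-165) = -4*9 - 274*(-165) = -36 + 45210 = 45174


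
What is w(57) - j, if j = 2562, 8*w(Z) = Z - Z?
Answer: -2562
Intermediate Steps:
w(Z) = 0 (w(Z) = (Z - Z)/8 = (⅛)*0 = 0)
w(57) - j = 0 - 1*2562 = 0 - 2562 = -2562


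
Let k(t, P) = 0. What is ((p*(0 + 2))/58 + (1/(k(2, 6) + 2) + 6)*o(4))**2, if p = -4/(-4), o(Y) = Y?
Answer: 570025/841 ≈ 677.79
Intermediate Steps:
p = 1 (p = -4*(-1/4) = 1)
((p*(0 + 2))/58 + (1/(k(2, 6) + 2) + 6)*o(4))**2 = ((1*(0 + 2))/58 + (1/(0 + 2) + 6)*4)**2 = ((1*2)*(1/58) + (1/2 + 6)*4)**2 = (2*(1/58) + (1/2 + 6)*4)**2 = (1/29 + (13/2)*4)**2 = (1/29 + 26)**2 = (755/29)**2 = 570025/841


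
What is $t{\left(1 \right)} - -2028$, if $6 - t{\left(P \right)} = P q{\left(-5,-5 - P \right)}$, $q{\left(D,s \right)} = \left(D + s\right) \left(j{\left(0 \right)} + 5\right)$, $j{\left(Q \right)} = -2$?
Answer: $2067$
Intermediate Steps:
$q{\left(D,s \right)} = 3 D + 3 s$ ($q{\left(D,s \right)} = \left(D + s\right) \left(-2 + 5\right) = \left(D + s\right) 3 = 3 D + 3 s$)
$t{\left(P \right)} = 6 - P \left(-30 - 3 P\right)$ ($t{\left(P \right)} = 6 - P \left(3 \left(-5\right) + 3 \left(-5 - P\right)\right) = 6 - P \left(-15 - \left(15 + 3 P\right)\right) = 6 - P \left(-30 - 3 P\right)$)
$t{\left(1 \right)} - -2028 = \left(6 + 3 \cdot 1 \left(10 + 1\right)\right) - -2028 = \left(6 + 3 \cdot 1 \cdot 11\right) + 2028 = \left(6 + 33\right) + 2028 = 39 + 2028 = 2067$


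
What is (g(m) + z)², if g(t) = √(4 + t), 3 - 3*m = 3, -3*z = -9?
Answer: 25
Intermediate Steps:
z = 3 (z = -⅓*(-9) = 3)
m = 0 (m = 1 - ⅓*3 = 1 - 1 = 0)
(g(m) + z)² = (√(4 + 0) + 3)² = (√4 + 3)² = (2 + 3)² = 5² = 25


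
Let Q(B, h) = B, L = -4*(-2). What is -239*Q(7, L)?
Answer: -1673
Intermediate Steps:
L = 8
-239*Q(7, L) = -239*7 = -1673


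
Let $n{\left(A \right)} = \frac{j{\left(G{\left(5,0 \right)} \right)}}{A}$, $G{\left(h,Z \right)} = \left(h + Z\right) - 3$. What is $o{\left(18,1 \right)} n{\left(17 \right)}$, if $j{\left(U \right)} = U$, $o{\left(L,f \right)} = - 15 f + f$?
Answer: $- \frac{28}{17} \approx -1.6471$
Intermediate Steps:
$G{\left(h,Z \right)} = -3 + Z + h$ ($G{\left(h,Z \right)} = \left(Z + h\right) - 3 = -3 + Z + h$)
$o{\left(L,f \right)} = - 14 f$
$n{\left(A \right)} = \frac{2}{A}$ ($n{\left(A \right)} = \frac{-3 + 0 + 5}{A} = \frac{2}{A}$)
$o{\left(18,1 \right)} n{\left(17 \right)} = \left(-14\right) 1 \cdot \frac{2}{17} = - 14 \cdot 2 \cdot \frac{1}{17} = \left(-14\right) \frac{2}{17} = - \frac{28}{17}$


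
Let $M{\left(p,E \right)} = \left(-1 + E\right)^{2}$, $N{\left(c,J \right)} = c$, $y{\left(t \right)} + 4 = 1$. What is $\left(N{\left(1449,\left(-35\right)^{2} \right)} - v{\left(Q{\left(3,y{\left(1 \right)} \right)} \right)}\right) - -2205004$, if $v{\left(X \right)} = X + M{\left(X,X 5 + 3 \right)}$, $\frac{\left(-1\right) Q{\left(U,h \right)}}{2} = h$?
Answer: $2205423$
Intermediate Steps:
$y{\left(t \right)} = -3$ ($y{\left(t \right)} = -4 + 1 = -3$)
$Q{\left(U,h \right)} = - 2 h$
$v{\left(X \right)} = X + \left(2 + 5 X\right)^{2}$ ($v{\left(X \right)} = X + \left(-1 + \left(X 5 + 3\right)\right)^{2} = X + \left(-1 + \left(5 X + 3\right)\right)^{2} = X + \left(-1 + \left(3 + 5 X\right)\right)^{2} = X + \left(2 + 5 X\right)^{2}$)
$\left(N{\left(1449,\left(-35\right)^{2} \right)} - v{\left(Q{\left(3,y{\left(1 \right)} \right)} \right)}\right) - -2205004 = \left(1449 - \left(\left(-2\right) \left(-3\right) + \left(2 + 5 \left(\left(-2\right) \left(-3\right)\right)\right)^{2}\right)\right) - -2205004 = \left(1449 - \left(6 + \left(2 + 5 \cdot 6\right)^{2}\right)\right) + 2205004 = \left(1449 - \left(6 + \left(2 + 30\right)^{2}\right)\right) + 2205004 = \left(1449 - \left(6 + 32^{2}\right)\right) + 2205004 = \left(1449 - \left(6 + 1024\right)\right) + 2205004 = \left(1449 - 1030\right) + 2205004 = 419 + 2205004 = 2205423$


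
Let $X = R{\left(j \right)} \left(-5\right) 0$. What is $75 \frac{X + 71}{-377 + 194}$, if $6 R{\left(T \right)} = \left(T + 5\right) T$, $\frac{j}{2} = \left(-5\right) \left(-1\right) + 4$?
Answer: $- \frac{1775}{61} \approx -29.098$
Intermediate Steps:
$j = 18$ ($j = 2 \left(\left(-5\right) \left(-1\right) + 4\right) = 2 \left(5 + 4\right) = 2 \cdot 9 = 18$)
$R{\left(T \right)} = \frac{T \left(5 + T\right)}{6}$ ($R{\left(T \right)} = \frac{\left(T + 5\right) T}{6} = \frac{\left(5 + T\right) T}{6} = \frac{T \left(5 + T\right)}{6}$)
$X = 0$ ($X = \frac{1}{6} \cdot 18 \left(5 + 18\right) \left(-5\right) 0 = \frac{1}{6} \cdot 18 \cdot 23 \left(-5\right) 0 = 69 \left(-5\right) 0 = \left(-345\right) 0 = 0$)
$75 \frac{X + 71}{-377 + 194} = 75 \frac{0 + 71}{-377 + 194} = 75 \frac{71}{-183} = 75 \cdot 71 \left(- \frac{1}{183}\right) = 75 \left(- \frac{71}{183}\right) = - \frac{1775}{61}$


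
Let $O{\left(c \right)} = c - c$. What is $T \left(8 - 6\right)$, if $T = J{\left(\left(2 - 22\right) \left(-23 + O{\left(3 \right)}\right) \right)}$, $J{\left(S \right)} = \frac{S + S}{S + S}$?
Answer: $2$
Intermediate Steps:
$O{\left(c \right)} = 0$
$J{\left(S \right)} = 1$ ($J{\left(S \right)} = \frac{2 S}{2 S} = 2 S \frac{1}{2 S} = 1$)
$T = 1$
$T \left(8 - 6\right) = 1 \left(8 - 6\right) = 1 \cdot 2 = 2$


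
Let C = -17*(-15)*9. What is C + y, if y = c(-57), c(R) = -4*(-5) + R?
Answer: 2258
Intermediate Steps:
C = 2295 (C = 255*9 = 2295)
c(R) = 20 + R
y = -37 (y = 20 - 57 = -37)
C + y = 2295 - 37 = 2258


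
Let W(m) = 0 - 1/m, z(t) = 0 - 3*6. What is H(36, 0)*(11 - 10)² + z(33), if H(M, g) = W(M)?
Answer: -649/36 ≈ -18.028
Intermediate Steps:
z(t) = -18 (z(t) = 0 - 18 = -18)
W(m) = -1/m
H(M, g) = -1/M
H(36, 0)*(11 - 10)² + z(33) = (-1/36)*(11 - 10)² - 18 = -1*1/36*1² - 18 = -1/36*1 - 18 = -1/36 - 18 = -649/36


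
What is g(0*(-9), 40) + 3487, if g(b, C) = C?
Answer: 3527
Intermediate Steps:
g(0*(-9), 40) + 3487 = 40 + 3487 = 3527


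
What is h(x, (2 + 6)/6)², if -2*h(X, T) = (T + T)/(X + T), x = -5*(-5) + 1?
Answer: 4/1681 ≈ 0.0023795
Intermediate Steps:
x = 26 (x = 25 + 1 = 26)
h(X, T) = -T/(T + X) (h(X, T) = -(T + T)/(2*(X + T)) = -2*T/(2*(T + X)) = -T/(T + X))
h(x, (2 + 6)/6)² = (-(2 + 6)/6/((2 + 6)/6 + 26))² = (-8*(⅙)/(8*(⅙) + 26))² = (-1*4/3/(4/3 + 26))² = (-1*4/3/82/3)² = (-1*4/3*3/82)² = (-2/41)² = 4/1681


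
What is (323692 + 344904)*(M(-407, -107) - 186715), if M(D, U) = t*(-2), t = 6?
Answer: -124844925292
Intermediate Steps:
M(D, U) = -12 (M(D, U) = 6*(-2) = -12)
(323692 + 344904)*(M(-407, -107) - 186715) = (323692 + 344904)*(-12 - 186715) = 668596*(-186727) = -124844925292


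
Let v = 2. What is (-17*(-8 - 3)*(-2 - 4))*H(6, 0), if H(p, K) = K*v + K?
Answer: 0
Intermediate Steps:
H(p, K) = 3*K (H(p, K) = K*2 + K = 2*K + K = 3*K)
(-17*(-8 - 3)*(-2 - 4))*H(6, 0) = (-17*(-8 - 3)*(-2 - 4))*(3*0) = -(-187)*(-6)*0 = -17*66*0 = -1122*0 = 0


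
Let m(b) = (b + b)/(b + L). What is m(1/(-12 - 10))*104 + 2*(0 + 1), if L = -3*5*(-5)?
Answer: 3090/1649 ≈ 1.8739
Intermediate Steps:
L = 75 (L = -15*(-5) = 75)
m(b) = 2*b/(75 + b) (m(b) = (b + b)/(b + 75) = (2*b)/(75 + b) = 2*b/(75 + b))
m(1/(-12 - 10))*104 + 2*(0 + 1) = (2/((-12 - 10)*(75 + 1/(-12 - 10))))*104 + 2*(0 + 1) = (2/(-22*(75 + 1/(-22))))*104 + 2*1 = (2*(-1/22)/(75 - 1/22))*104 + 2 = (2*(-1/22)/(1649/22))*104 + 2 = (2*(-1/22)*(22/1649))*104 + 2 = -2/1649*104 + 2 = -208/1649 + 2 = 3090/1649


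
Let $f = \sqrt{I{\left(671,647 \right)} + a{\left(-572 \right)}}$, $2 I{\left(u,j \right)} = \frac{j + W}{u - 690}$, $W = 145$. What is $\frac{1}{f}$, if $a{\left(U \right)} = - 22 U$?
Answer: $\frac{\sqrt{45353}}{23870} \approx 0.0089218$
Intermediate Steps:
$I{\left(u,j \right)} = \frac{145 + j}{2 \left(-690 + u\right)}$ ($I{\left(u,j \right)} = \frac{\left(j + 145\right) \frac{1}{u - 690}}{2} = \frac{\left(145 + j\right) \frac{1}{-690 + u}}{2} = \frac{\frac{1}{-690 + u} \left(145 + j\right)}{2} = \frac{145 + j}{2 \left(-690 + u\right)}$)
$f = \frac{10 \sqrt{45353}}{19}$ ($f = \sqrt{\frac{145 + 647}{2 \left(-690 + 671\right)} - -12584} = \sqrt{\frac{1}{2} \frac{1}{-19} \cdot 792 + 12584} = \sqrt{\frac{1}{2} \left(- \frac{1}{19}\right) 792 + 12584} = \sqrt{- \frac{396}{19} + 12584} = \sqrt{\frac{238700}{19}} = \frac{10 \sqrt{45353}}{19} \approx 112.09$)
$\frac{1}{f} = \frac{1}{\frac{10}{19} \sqrt{45353}} = \frac{\sqrt{45353}}{23870}$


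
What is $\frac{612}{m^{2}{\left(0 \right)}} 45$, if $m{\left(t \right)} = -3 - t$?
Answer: $3060$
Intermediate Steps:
$\frac{612}{m^{2}{\left(0 \right)}} 45 = \frac{612}{\left(-3 - 0\right)^{2}} \cdot 45 = \frac{612}{\left(-3 + 0\right)^{2}} \cdot 45 = \frac{612}{\left(-3\right)^{2}} \cdot 45 = \frac{612}{9} \cdot 45 = 612 \cdot \frac{1}{9} \cdot 45 = 68 \cdot 45 = 3060$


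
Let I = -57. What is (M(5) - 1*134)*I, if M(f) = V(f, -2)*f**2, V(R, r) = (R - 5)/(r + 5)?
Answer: 7638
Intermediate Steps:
V(R, r) = (-5 + R)/(5 + r)
M(f) = f**2*(-5/3 + f/3) (M(f) = ((-5 + f)/(5 - 2))*f**2 = ((-5 + f)/3)*f**2 = (-5/3 + f/3)*f**2 = f**2*(-5/3 + f/3))
(M(5) - 1*134)*I = ((1/3)*5**2*(-5 + 5) - 1*134)*(-57) = ((1/3)*25*0 - 134)*(-57) = (0 - 134)*(-57) = -134*(-57) = 7638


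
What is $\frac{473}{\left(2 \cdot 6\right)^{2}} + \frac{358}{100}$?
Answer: $\frac{24713}{3600} \approx 6.8647$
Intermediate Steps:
$\frac{473}{\left(2 \cdot 6\right)^{2}} + \frac{358}{100} = \frac{473}{12^{2}} + 358 \cdot \frac{1}{100} = \frac{473}{144} + \frac{179}{50} = \frac{24713}{3600}$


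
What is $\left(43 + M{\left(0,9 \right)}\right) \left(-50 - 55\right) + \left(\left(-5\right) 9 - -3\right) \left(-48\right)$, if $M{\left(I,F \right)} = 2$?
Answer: $-2709$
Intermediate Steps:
$\left(43 + M{\left(0,9 \right)}\right) \left(-50 - 55\right) + \left(\left(-5\right) 9 - -3\right) \left(-48\right) = \left(43 + 2\right) \left(-50 - 55\right) + \left(\left(-5\right) 9 - -3\right) \left(-48\right) = 45 \left(-105\right) + \left(-45 + 3\right) \left(-48\right) = -4725 - -2016 = -4725 + 2016 = -2709$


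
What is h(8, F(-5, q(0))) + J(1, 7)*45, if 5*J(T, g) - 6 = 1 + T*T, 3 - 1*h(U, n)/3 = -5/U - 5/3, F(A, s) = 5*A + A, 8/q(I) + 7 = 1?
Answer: 703/8 ≈ 87.875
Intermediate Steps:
q(I) = -4/3 (q(I) = 8/(-7 + 1) = 8/(-6) = 8*(-⅙) = -4/3)
F(A, s) = 6*A
h(U, n) = 14 + 15/U (h(U, n) = 9 - 3*(-5/U - 5/3) = 9 - 3*(-5/3 - 5/U) = 9 + (5 + 15/U) = 14 + 15/U)
J(T, g) = 7/5 + T²/5 (J(T, g) = 6/5 + (1 + T*T)/5 = 6/5 + (1 + T²)/5 = 6/5 + (⅕ + T²/5) = 7/5 + T²/5)
h(8, F(-5, q(0))) + J(1, 7)*45 = (14 + 15/8) + (7/5 + (⅕)*1²)*45 = (14 + 15*(⅛)) + (7/5 + (⅕)*1)*45 = (14 + 15/8) + (7/5 + ⅕)*45 = 127/8 + (8/5)*45 = 127/8 + 72 = 703/8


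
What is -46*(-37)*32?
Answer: 54464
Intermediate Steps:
-46*(-37)*32 = 1702*32 = 54464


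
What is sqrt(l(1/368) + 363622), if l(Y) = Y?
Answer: sqrt(3077696631)/92 ≈ 603.01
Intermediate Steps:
sqrt(l(1/368) + 363622) = sqrt(1/368 + 363622) = sqrt(133812897/368) = sqrt(3077696631)/92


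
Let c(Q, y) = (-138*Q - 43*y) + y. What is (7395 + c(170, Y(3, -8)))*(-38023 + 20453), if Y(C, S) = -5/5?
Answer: 281524110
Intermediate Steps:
Y(C, S) = -1 (Y(C, S) = -5*⅕ = -1)
c(Q, y) = -138*Q - 42*y
(7395 + c(170, Y(3, -8)))*(-38023 + 20453) = (7395 + (-138*170 - 42*(-1)))*(-38023 + 20453) = (7395 + (-23460 + 42))*(-17570) = (7395 - 23418)*(-17570) = -16023*(-17570) = 281524110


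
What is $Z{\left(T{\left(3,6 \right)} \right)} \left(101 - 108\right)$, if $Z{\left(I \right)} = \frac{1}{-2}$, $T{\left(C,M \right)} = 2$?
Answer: $\frac{7}{2} \approx 3.5$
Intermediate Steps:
$Z{\left(I \right)} = - \frac{1}{2}$
$Z{\left(T{\left(3,6 \right)} \right)} \left(101 - 108\right) = - \frac{101 - 108}{2} = \left(- \frac{1}{2}\right) \left(-7\right) = \frac{7}{2}$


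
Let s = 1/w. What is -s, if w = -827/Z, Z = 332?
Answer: 332/827 ≈ 0.40145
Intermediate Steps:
w = -827/332 ≈ -2.4910
s = -332/827 (s = 1/(-827/332) = -332/827 ≈ -0.40145)
-s = -1*(-332/827) = 332/827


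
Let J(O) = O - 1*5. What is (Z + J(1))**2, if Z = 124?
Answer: 14400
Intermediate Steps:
J(O) = -5 + O (J(O) = O - 5 = -5 + O)
(Z + J(1))**2 = (124 + (-5 + 1))**2 = (124 - 4)**2 = 120**2 = 14400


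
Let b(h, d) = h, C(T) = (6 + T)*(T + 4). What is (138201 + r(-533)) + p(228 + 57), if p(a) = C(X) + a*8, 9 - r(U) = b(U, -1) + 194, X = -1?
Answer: 140844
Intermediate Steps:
C(T) = (4 + T)*(6 + T) (C(T) = (6 + T)*(4 + T) = (4 + T)*(6 + T))
r(U) = -185 - U (r(U) = 9 - (U + 194) = 9 - (194 + U) = 9 + (-194 - U) = -185 - U)
p(a) = 15 + 8*a (p(a) = (24 + (-1)² + 10*(-1)) + a*8 = (24 + 1 - 10) + 8*a = 15 + 8*a)
(138201 + r(-533)) + p(228 + 57) = (138201 + (-185 - 1*(-533))) + (15 + 8*(228 + 57)) = (138201 + (-185 + 533)) + (15 + 8*285) = (138201 + 348) + (15 + 2280) = 138549 + 2295 = 140844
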